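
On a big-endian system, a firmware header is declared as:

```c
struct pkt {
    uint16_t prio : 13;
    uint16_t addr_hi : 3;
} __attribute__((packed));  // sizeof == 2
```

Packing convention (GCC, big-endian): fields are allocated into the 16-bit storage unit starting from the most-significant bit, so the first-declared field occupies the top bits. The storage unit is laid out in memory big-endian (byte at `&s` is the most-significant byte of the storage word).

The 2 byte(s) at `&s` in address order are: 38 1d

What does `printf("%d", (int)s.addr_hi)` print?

5

[0]=0x38 [1]=0x1d (big-endian) → word 0x381d
prio [3+:13] = (word>>3) & 0x1fff = 1795
addr_hi [0+:3] = (word>>0) & 0x7 = 5  ←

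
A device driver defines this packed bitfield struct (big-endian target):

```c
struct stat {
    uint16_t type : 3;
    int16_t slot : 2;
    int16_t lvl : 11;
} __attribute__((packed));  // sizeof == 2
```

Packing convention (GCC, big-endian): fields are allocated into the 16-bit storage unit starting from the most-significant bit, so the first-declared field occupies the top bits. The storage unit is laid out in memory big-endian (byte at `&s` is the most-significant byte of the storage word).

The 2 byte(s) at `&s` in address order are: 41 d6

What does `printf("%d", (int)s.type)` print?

[0]=0x41 [1]=0xd6 (big-endian) → word 0x41d6
type:3 @ bit 13 → (0x41d6>>13)&0x7 = 0x2  ←
slot:2 @ bit 11 → (0x41d6>>11)&0x3 = 0x0
lvl:11 @ bit 0 → (0x41d6>>0)&0x7ff = 0x1d6

2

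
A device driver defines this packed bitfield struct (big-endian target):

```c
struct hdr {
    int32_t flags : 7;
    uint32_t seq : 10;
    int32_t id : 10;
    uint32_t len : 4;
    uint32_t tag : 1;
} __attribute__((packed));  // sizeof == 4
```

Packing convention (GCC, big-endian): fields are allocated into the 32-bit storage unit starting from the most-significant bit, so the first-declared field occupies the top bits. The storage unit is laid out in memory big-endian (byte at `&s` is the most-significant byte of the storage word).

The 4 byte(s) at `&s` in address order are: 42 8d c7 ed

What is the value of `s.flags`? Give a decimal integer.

33

[0]=0x42 [1]=0x8d [2]=0xc7 [3]=0xed (big-endian) → word 0x428dc7ed
flags [25+:7] = (word>>25) & 0x7f = 33  ←
seq [15+:10] = (word>>15) & 0x3ff = 283
id [5+:10] = (word>>5) & 0x3ff = 575
len [1+:4] = (word>>1) & 0xf = 6
tag [0+:1] = (word>>0) & 0x1 = 1
flags signed 7b, MSB=0: value = 33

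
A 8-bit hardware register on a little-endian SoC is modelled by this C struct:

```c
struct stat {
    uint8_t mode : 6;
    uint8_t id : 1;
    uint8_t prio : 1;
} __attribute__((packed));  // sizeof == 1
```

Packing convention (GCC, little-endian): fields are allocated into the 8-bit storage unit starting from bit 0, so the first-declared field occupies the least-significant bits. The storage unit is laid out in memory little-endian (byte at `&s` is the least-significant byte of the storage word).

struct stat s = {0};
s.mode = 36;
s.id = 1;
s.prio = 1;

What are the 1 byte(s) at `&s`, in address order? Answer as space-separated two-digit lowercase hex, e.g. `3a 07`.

e4

mode (6b) val=36 bits=0x24 at bit 0: 0x24
id (1b) val=1 bits=0x1 at bit 6: 0x64
prio (1b) val=1 bits=0x1 at bit 7: 0xe4
word = 0xe4 → little-endian bytes:
  [0]=0xe4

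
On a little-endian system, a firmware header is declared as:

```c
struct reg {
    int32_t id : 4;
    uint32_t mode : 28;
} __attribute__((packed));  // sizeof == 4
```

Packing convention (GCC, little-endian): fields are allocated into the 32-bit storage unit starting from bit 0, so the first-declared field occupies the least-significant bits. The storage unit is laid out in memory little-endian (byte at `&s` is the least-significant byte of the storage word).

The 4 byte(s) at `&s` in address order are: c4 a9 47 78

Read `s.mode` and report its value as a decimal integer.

[0]=0xc4 [1]=0xa9 [2]=0x47 [3]=0x78 (little-endian) → word 0x7847a9c4
id:4 @ bit 0 → (0x7847a9c4>>0)&0xf = 0x4
mode:28 @ bit 4 → (0x7847a9c4>>4)&0xfffffff = 0x7847a9c  ←

126122652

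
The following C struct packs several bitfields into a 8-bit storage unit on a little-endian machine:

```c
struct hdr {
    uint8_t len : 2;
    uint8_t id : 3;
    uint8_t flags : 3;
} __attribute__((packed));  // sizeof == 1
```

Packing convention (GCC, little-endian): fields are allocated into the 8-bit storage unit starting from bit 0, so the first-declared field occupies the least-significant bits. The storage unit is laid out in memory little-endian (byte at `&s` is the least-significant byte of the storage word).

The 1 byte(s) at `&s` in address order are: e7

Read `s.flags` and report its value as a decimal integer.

7

[0]=0xe7 (little-endian) → word 0xe7
len:2 @ bit 0 → (0xe7>>0)&0x3 = 0x3
id:3 @ bit 2 → (0xe7>>2)&0x7 = 0x1
flags:3 @ bit 5 → (0xe7>>5)&0x7 = 0x7  ←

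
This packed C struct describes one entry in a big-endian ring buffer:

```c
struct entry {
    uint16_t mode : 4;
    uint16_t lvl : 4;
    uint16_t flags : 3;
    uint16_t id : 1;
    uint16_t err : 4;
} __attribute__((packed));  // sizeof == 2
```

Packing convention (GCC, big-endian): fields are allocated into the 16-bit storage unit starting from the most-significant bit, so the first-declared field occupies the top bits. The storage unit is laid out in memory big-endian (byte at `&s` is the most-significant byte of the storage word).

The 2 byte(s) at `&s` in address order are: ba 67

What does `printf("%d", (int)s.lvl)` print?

10

[0]=0xba [1]=0x67 (big-endian) → word 0xba67
mode:4 @ bit 12 → (0xba67>>12)&0xf = 0xb
lvl:4 @ bit 8 → (0xba67>>8)&0xf = 0xa  ←
flags:3 @ bit 5 → (0xba67>>5)&0x7 = 0x3
id:1 @ bit 4 → (0xba67>>4)&0x1 = 0x0
err:4 @ bit 0 → (0xba67>>0)&0xf = 0x7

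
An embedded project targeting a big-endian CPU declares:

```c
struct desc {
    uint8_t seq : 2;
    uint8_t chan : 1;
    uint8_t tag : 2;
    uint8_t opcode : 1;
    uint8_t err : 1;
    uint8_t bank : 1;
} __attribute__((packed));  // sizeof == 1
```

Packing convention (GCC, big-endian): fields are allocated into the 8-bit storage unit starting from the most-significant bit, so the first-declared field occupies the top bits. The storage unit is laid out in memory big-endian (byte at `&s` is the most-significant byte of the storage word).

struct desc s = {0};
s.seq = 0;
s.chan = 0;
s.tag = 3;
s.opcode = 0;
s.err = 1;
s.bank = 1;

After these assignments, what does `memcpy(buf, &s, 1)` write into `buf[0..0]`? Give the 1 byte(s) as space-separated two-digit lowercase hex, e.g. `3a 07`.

seq (2b) val=0 bits=0x0 at bit 6: 0x00
chan (1b) val=0 bits=0x0 at bit 5: 0x00
tag (2b) val=3 bits=0x3 at bit 3: 0x18
opcode (1b) val=0 bits=0x0 at bit 2: 0x18
err (1b) val=1 bits=0x1 at bit 1: 0x1a
bank (1b) val=1 bits=0x1 at bit 0: 0x1b
word = 0x1b → big-endian bytes:
  [0]=0x1b

1b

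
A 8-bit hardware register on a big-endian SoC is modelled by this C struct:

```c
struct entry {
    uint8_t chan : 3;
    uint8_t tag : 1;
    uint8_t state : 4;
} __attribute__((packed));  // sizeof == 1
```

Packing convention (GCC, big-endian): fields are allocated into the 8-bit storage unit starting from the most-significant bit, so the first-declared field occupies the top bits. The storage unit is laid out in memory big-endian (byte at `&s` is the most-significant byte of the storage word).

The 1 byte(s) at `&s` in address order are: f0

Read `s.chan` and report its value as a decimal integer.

[0]=0xf0 (big-endian) → word 0xf0
chan [5+:3] = (word>>5) & 0x7 = 7  ←
tag [4+:1] = (word>>4) & 0x1 = 1
state [0+:4] = (word>>0) & 0xf = 0

7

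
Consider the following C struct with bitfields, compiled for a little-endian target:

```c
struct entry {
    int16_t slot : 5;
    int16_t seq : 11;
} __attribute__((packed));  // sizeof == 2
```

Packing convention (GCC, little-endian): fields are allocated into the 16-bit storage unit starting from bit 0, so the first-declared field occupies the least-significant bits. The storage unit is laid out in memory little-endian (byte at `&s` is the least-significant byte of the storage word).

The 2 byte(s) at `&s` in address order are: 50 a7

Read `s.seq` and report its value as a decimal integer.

[0]=0x50 [1]=0xa7 (little-endian) → word 0xa750
slot [0+:5] = (word>>0) & 0x1f = 16
seq [5+:11] = (word>>5) & 0x7ff = 1338  ←
seq signed 11b, MSB=1: 1338 - 2048 = -710

-710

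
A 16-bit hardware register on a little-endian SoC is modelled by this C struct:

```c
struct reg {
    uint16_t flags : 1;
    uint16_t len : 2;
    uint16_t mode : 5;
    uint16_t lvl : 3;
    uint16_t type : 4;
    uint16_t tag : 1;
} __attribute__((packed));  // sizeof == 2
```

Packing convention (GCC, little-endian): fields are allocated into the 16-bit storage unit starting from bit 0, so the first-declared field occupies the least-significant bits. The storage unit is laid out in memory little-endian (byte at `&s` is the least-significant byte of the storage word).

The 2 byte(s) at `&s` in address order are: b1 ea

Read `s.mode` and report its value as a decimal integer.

22

[0]=0xb1 [1]=0xea (little-endian) → word 0xeab1
flags [0+:1] = (word>>0) & 0x1 = 1
len [1+:2] = (word>>1) & 0x3 = 0
mode [3+:5] = (word>>3) & 0x1f = 22  ←
lvl [8+:3] = (word>>8) & 0x7 = 2
type [11+:4] = (word>>11) & 0xf = 13
tag [15+:1] = (word>>15) & 0x1 = 1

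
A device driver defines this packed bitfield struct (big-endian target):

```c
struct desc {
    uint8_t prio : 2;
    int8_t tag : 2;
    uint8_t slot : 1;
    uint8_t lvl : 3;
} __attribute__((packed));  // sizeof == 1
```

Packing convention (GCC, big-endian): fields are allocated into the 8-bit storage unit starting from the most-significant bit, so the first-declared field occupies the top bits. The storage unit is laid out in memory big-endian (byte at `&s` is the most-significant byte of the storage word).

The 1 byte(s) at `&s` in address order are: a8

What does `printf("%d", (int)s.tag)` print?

[0]=0xa8 (big-endian) → word 0xa8
prio:2 @ bit 6 → (0xa8>>6)&0x3 = 0x2
tag:2 @ bit 4 → (0xa8>>4)&0x3 = 0x2  ←
slot:1 @ bit 3 → (0xa8>>3)&0x1 = 0x1
lvl:3 @ bit 0 → (0xa8>>0)&0x7 = 0x0
tag signed 2b, MSB=1: 2 - 4 = -2

-2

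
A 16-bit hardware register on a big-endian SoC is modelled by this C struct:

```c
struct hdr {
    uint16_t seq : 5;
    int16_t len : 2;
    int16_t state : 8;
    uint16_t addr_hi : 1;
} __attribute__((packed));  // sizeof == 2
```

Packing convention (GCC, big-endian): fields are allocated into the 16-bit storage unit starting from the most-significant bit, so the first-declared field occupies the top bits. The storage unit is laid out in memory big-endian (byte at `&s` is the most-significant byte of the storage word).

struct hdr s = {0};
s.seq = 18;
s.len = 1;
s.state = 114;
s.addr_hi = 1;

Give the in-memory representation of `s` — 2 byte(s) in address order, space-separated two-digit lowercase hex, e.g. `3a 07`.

seq:5 = 18 → 0x12 << 11 → word 0x9000
len:2 = 1 → 0x1 << 9 → word 0x9200
state:8 = 114 → 0x72 << 1 → word 0x92e4
addr_hi:1 = 1 → 0x1 << 0 → word 0x92e5
word = 0x92e5 → big-endian bytes:
  [0]=0x92  [1]=0xe5

92 e5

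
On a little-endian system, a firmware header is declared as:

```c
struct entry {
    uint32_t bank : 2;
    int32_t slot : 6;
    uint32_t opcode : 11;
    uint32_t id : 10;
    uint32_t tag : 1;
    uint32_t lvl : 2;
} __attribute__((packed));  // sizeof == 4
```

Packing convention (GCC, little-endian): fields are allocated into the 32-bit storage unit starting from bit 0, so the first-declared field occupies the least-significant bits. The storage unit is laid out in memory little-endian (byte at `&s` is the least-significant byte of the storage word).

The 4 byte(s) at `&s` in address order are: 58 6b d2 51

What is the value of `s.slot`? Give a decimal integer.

22

[0]=0x58 [1]=0x6b [2]=0xd2 [3]=0x51 (little-endian) → word 0x51d26b58
bank [0+:2] = (word>>0) & 0x3 = 0
slot [2+:6] = (word>>2) & 0x3f = 22  ←
opcode [8+:11] = (word>>8) & 0x7ff = 619
id [19+:10] = (word>>19) & 0x3ff = 570
tag [29+:1] = (word>>29) & 0x1 = 0
lvl [30+:2] = (word>>30) & 0x3 = 1
slot signed 6b, MSB=0: value = 22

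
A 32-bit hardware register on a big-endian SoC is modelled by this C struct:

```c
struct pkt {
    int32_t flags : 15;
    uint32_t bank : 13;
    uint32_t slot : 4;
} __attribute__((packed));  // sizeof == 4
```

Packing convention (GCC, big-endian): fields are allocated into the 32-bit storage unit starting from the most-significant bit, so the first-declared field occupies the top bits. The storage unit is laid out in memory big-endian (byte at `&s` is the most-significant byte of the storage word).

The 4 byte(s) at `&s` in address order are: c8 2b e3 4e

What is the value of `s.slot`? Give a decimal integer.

[0]=0xc8 [1]=0x2b [2]=0xe3 [3]=0x4e (big-endian) → word 0xc82be34e
flags:15 @ bit 17 → (0xc82be34e>>17)&0x7fff = 0x6415
bank:13 @ bit 4 → (0xc82be34e>>4)&0x1fff = 0x1e34
slot:4 @ bit 0 → (0xc82be34e>>0)&0xf = 0xe  ←

14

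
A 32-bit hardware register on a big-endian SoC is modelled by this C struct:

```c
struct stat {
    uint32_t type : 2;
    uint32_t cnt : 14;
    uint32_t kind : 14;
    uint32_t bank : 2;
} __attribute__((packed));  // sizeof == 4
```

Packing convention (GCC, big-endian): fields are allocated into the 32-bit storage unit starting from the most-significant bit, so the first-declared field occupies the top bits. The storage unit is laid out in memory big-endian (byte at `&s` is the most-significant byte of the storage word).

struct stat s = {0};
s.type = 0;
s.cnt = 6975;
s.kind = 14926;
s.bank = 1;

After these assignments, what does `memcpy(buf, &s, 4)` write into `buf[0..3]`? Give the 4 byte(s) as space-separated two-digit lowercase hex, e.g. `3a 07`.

1b 3f e9 39

type (2b) val=0 bits=0x0 at bit 30: 0x00000000
cnt (14b) val=6975 bits=0x1b3f at bit 16: 0x1b3f0000
kind (14b) val=14926 bits=0x3a4e at bit 2: 0x1b3fe938
bank (2b) val=1 bits=0x1 at bit 0: 0x1b3fe939
word = 0x1b3fe939 → big-endian bytes:
  [0]=0x1b  [1]=0x3f  [2]=0xe9  [3]=0x39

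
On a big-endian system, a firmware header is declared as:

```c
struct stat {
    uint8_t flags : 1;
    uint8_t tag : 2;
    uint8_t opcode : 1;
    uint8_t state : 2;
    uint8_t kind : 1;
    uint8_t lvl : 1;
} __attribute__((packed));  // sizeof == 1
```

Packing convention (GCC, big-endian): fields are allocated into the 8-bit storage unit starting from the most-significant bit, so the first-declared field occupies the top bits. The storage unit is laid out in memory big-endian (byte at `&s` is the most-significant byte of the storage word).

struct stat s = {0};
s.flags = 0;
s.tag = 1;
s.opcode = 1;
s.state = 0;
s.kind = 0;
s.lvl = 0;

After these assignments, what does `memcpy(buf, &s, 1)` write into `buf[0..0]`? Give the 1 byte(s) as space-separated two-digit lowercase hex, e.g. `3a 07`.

30

[7+:1] flags=0 & 0x1 = 0x0; word=0x00
[5+:2] tag=1 & 0x3 = 0x1; word=0x20
[4+:1] opcode=1 & 0x1 = 0x1; word=0x30
[2+:2] state=0 & 0x3 = 0x0; word=0x30
[1+:1] kind=0 & 0x1 = 0x0; word=0x30
[0+:1] lvl=0 & 0x1 = 0x0; word=0x30
word = 0x30 → big-endian bytes:
  [0]=0x30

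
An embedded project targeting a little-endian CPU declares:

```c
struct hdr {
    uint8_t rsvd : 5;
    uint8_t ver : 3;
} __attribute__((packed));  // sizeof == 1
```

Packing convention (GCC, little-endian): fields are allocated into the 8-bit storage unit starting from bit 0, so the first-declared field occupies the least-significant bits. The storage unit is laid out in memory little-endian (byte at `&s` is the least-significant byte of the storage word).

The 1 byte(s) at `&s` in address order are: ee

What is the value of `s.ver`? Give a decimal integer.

7

[0]=0xee (little-endian) → word 0xee
rsvd [0+:5] = (word>>0) & 0x1f = 14
ver [5+:3] = (word>>5) & 0x7 = 7  ←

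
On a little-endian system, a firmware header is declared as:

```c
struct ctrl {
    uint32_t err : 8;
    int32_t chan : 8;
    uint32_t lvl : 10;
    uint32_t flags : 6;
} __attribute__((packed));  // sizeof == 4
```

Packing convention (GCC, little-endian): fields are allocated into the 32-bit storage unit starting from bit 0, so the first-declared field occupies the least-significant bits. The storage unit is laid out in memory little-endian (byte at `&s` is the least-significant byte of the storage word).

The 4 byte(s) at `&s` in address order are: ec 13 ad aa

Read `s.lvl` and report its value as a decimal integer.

[0]=0xec [1]=0x13 [2]=0xad [3]=0xaa (little-endian) → word 0xaaad13ec
err:8 @ bit 0 → (0xaaad13ec>>0)&0xff = 0xec
chan:8 @ bit 8 → (0xaaad13ec>>8)&0xff = 0x13
lvl:10 @ bit 16 → (0xaaad13ec>>16)&0x3ff = 0x2ad  ←
flags:6 @ bit 26 → (0xaaad13ec>>26)&0x3f = 0x2a

685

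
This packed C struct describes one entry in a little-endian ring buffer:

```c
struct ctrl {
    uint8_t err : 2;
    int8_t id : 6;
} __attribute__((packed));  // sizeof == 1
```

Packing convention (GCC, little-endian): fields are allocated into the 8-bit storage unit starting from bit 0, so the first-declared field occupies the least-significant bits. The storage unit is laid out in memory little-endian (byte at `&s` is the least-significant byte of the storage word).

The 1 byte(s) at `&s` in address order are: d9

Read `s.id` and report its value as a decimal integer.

[0]=0xd9 (little-endian) → word 0xd9
err [0+:2] = (word>>0) & 0x3 = 1
id [2+:6] = (word>>2) & 0x3f = 54  ←
id signed 6b, MSB=1: 54 - 64 = -10

-10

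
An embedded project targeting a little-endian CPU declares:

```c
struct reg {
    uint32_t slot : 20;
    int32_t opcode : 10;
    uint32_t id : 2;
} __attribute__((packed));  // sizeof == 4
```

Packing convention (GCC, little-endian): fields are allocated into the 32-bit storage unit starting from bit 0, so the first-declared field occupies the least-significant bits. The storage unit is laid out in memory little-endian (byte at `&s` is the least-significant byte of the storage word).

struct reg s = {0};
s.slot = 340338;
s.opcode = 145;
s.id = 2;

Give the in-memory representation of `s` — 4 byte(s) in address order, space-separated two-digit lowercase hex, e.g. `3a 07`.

72 31 15 89

slot (20b) val=340338 bits=0x53172 at bit 0: 0x00053172
opcode (10b) val=145 bits=0x91 at bit 20: 0x09153172
id (2b) val=2 bits=0x2 at bit 30: 0x89153172
word = 0x89153172 → little-endian bytes:
  [0]=0x72  [1]=0x31  [2]=0x15  [3]=0x89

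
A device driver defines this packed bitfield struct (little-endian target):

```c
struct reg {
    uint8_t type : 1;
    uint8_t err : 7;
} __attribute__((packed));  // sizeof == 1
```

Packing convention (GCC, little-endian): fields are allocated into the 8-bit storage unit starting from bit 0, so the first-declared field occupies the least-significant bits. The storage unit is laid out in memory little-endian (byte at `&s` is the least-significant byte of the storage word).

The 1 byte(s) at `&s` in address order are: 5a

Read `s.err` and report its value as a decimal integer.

[0]=0x5a (little-endian) → word 0x5a
type:1 @ bit 0 → (0x5a>>0)&0x1 = 0x0
err:7 @ bit 1 → (0x5a>>1)&0x7f = 0x2d  ←

45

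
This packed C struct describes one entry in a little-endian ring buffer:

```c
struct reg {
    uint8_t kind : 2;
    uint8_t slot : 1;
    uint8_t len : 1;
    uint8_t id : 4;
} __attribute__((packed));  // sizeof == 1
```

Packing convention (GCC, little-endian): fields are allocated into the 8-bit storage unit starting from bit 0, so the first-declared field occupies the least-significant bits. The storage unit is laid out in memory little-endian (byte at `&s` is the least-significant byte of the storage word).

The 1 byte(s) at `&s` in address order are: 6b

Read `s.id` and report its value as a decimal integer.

6

[0]=0x6b (little-endian) → word 0x6b
kind [0+:2] = (word>>0) & 0x3 = 3
slot [2+:1] = (word>>2) & 0x1 = 0
len [3+:1] = (word>>3) & 0x1 = 1
id [4+:4] = (word>>4) & 0xf = 6  ←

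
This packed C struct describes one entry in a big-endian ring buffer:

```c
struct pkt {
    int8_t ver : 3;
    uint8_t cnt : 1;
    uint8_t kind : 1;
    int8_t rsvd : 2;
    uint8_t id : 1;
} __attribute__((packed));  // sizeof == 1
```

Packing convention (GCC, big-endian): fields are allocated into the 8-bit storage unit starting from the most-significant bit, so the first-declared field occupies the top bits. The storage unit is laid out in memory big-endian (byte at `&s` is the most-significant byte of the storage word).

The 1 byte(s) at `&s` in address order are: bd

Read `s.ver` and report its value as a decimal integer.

[0]=0xbd (big-endian) → word 0xbd
ver:3 @ bit 5 → (0xbd>>5)&0x7 = 0x5  ←
cnt:1 @ bit 4 → (0xbd>>4)&0x1 = 0x1
kind:1 @ bit 3 → (0xbd>>3)&0x1 = 0x1
rsvd:2 @ bit 1 → (0xbd>>1)&0x3 = 0x2
id:1 @ bit 0 → (0xbd>>0)&0x1 = 0x1
ver signed 3b, MSB=1: 5 - 8 = -3

-3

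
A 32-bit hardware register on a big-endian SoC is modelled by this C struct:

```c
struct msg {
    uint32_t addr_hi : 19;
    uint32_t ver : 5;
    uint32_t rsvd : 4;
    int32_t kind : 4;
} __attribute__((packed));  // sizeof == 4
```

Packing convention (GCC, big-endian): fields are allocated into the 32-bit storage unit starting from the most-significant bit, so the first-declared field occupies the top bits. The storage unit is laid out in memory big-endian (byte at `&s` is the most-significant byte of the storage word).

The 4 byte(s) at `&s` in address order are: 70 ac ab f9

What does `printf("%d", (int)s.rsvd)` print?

[0]=0x70 [1]=0xac [2]=0xab [3]=0xf9 (big-endian) → word 0x70acabf9
addr_hi:19 @ bit 13 → (0x70acabf9>>13)&0x7ffff = 0x38565
ver:5 @ bit 8 → (0x70acabf9>>8)&0x1f = 0xb
rsvd:4 @ bit 4 → (0x70acabf9>>4)&0xf = 0xf  ←
kind:4 @ bit 0 → (0x70acabf9>>0)&0xf = 0x9

15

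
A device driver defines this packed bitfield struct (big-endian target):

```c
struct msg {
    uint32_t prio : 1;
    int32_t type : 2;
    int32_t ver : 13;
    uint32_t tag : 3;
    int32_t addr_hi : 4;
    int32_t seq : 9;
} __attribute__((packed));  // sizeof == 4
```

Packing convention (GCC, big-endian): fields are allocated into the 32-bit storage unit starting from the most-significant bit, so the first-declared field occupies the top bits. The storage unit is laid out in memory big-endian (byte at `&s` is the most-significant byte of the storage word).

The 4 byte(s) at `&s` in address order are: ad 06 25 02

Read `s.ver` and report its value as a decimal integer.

3334

[0]=0xad [1]=0x06 [2]=0x25 [3]=0x02 (big-endian) → word 0xad062502
prio [31+:1] = (word>>31) & 0x1 = 1
type [29+:2] = (word>>29) & 0x3 = 1
ver [16+:13] = (word>>16) & 0x1fff = 3334  ←
tag [13+:3] = (word>>13) & 0x7 = 1
addr_hi [9+:4] = (word>>9) & 0xf = 2
seq [0+:9] = (word>>0) & 0x1ff = 258
ver signed 13b, MSB=0: value = 3334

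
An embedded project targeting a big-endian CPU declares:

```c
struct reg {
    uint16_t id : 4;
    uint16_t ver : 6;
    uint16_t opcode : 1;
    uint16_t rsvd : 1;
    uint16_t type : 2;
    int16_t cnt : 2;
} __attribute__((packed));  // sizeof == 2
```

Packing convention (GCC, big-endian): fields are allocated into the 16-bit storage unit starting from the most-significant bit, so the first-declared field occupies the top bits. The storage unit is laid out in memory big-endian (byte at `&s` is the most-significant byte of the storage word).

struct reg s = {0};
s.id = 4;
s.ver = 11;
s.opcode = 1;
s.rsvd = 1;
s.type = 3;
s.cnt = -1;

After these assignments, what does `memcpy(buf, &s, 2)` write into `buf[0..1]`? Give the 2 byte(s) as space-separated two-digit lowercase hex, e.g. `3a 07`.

42 ff

id (4b) val=4 bits=0x4 at bit 12: 0x4000
ver (6b) val=11 bits=0xb at bit 6: 0x42c0
opcode (1b) val=1 bits=0x1 at bit 5: 0x42e0
rsvd (1b) val=1 bits=0x1 at bit 4: 0x42f0
type (2b) val=3 bits=0x3 at bit 2: 0x42fc
cnt (2b) val=-1 bits=0x3 at bit 0: 0x42ff
word = 0x42ff → big-endian bytes:
  [0]=0x42  [1]=0xff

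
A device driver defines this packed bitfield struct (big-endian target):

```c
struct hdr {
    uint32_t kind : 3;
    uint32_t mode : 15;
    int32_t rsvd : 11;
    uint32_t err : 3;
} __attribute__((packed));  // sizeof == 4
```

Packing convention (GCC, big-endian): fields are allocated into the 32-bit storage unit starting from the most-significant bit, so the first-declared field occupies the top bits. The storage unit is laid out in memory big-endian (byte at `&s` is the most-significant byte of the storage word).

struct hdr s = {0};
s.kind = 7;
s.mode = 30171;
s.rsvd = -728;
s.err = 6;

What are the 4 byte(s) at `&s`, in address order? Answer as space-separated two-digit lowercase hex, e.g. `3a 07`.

kind (3b) val=7 bits=0x7 at bit 29: 0xe0000000
mode (15b) val=30171 bits=0x75db at bit 14: 0xfd76c000
rsvd (11b) val=-728 bits=0x528 at bit 3: 0xfd76e940
err (3b) val=6 bits=0x6 at bit 0: 0xfd76e946
word = 0xfd76e946 → big-endian bytes:
  [0]=0xfd  [1]=0x76  [2]=0xe9  [3]=0x46

fd 76 e9 46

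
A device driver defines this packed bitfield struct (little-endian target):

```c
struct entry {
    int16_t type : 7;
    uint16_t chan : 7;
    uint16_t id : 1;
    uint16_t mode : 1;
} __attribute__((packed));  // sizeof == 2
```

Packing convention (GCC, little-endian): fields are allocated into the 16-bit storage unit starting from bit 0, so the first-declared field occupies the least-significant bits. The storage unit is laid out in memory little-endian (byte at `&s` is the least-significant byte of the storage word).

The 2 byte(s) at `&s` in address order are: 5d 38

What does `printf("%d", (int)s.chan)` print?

[0]=0x5d [1]=0x38 (little-endian) → word 0x385d
type [0+:7] = (word>>0) & 0x7f = 93
chan [7+:7] = (word>>7) & 0x7f = 112  ←
id [14+:1] = (word>>14) & 0x1 = 0
mode [15+:1] = (word>>15) & 0x1 = 0

112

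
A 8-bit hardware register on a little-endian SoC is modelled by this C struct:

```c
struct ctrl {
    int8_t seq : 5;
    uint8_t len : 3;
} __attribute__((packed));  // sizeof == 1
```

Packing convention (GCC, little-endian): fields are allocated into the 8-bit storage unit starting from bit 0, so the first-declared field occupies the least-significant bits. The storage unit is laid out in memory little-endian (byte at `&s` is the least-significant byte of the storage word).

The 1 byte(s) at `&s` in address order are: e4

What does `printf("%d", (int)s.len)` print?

[0]=0xe4 (little-endian) → word 0xe4
seq [0+:5] = (word>>0) & 0x1f = 4
len [5+:3] = (word>>5) & 0x7 = 7  ←

7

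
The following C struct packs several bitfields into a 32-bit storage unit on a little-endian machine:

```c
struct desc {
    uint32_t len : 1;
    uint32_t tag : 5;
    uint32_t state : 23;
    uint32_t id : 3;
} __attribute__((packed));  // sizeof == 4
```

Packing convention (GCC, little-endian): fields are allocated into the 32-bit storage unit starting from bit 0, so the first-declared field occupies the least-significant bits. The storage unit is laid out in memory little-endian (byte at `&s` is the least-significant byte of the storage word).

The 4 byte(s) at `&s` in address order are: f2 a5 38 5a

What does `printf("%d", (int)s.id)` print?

2

[0]=0xf2 [1]=0xa5 [2]=0x38 [3]=0x5a (little-endian) → word 0x5a38a5f2
len:1 @ bit 0 → (0x5a38a5f2>>0)&0x1 = 0x0
tag:5 @ bit 1 → (0x5a38a5f2>>1)&0x1f = 0x19
state:23 @ bit 6 → (0x5a38a5f2>>6)&0x7fffff = 0x68e297
id:3 @ bit 29 → (0x5a38a5f2>>29)&0x7 = 0x2  ←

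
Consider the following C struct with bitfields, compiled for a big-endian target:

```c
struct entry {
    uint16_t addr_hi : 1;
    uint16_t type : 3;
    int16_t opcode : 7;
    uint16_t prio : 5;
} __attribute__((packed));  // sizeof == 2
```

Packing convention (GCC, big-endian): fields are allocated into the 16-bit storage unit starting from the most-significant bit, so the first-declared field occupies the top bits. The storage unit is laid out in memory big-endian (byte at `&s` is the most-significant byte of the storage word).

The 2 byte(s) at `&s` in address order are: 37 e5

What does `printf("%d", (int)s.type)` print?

[0]=0x37 [1]=0xe5 (big-endian) → word 0x37e5
addr_hi:1 @ bit 15 → (0x37e5>>15)&0x1 = 0x0
type:3 @ bit 12 → (0x37e5>>12)&0x7 = 0x3  ←
opcode:7 @ bit 5 → (0x37e5>>5)&0x7f = 0x3f
prio:5 @ bit 0 → (0x37e5>>0)&0x1f = 0x5

3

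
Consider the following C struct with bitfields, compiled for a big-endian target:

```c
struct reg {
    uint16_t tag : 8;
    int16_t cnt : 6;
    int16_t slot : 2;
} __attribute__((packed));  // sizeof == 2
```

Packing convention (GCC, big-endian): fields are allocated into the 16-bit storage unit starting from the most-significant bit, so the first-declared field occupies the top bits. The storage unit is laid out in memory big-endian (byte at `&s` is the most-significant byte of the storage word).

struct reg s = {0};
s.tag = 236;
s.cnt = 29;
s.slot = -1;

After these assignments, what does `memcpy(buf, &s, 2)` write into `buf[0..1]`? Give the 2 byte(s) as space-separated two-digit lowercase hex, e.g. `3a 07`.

tag (8b) val=236 bits=0xec at bit 8: 0xec00
cnt (6b) val=29 bits=0x1d at bit 2: 0xec74
slot (2b) val=-1 bits=0x3 at bit 0: 0xec77
word = 0xec77 → big-endian bytes:
  [0]=0xec  [1]=0x77

ec 77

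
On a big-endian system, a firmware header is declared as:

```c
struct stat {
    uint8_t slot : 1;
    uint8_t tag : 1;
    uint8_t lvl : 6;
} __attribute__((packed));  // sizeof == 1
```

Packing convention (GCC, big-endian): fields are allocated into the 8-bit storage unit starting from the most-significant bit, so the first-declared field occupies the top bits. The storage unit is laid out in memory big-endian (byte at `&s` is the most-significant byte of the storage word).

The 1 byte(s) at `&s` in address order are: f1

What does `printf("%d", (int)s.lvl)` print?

49

[0]=0xf1 (big-endian) → word 0xf1
slot:1 @ bit 7 → (0xf1>>7)&0x1 = 0x1
tag:1 @ bit 6 → (0xf1>>6)&0x1 = 0x1
lvl:6 @ bit 0 → (0xf1>>0)&0x3f = 0x31  ←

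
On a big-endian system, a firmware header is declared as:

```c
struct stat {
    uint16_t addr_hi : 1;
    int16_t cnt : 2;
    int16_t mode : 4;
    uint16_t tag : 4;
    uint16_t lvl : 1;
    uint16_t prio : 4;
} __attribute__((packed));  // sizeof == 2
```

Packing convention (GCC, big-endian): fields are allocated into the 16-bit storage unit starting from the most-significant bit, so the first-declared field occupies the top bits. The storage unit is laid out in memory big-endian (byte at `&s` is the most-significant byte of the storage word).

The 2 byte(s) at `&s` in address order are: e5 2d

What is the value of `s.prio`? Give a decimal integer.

13

[0]=0xe5 [1]=0x2d (big-endian) → word 0xe52d
addr_hi:1 @ bit 15 → (0xe52d>>15)&0x1 = 0x1
cnt:2 @ bit 13 → (0xe52d>>13)&0x3 = 0x3
mode:4 @ bit 9 → (0xe52d>>9)&0xf = 0x2
tag:4 @ bit 5 → (0xe52d>>5)&0xf = 0x9
lvl:1 @ bit 4 → (0xe52d>>4)&0x1 = 0x0
prio:4 @ bit 0 → (0xe52d>>0)&0xf = 0xd  ←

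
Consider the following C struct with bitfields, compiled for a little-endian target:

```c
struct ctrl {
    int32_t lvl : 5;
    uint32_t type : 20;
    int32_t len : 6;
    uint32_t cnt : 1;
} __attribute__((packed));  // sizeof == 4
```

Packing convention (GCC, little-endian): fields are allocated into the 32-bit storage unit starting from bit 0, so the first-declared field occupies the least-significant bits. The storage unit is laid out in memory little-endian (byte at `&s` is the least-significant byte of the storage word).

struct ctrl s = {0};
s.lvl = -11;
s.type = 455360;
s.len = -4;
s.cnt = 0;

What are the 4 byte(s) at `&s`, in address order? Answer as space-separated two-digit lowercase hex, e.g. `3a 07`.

lvl:5 = -11 → 0x15 << 0 → word 0x00000015
type:20 = 455360 → 0x6f2c0 << 5 → word 0x00de5815
len:6 = -4 → 0x3c << 25 → word 0x78de5815
cnt:1 = 0 → 0x0 << 31 → word 0x78de5815
word = 0x78de5815 → little-endian bytes:
  [0]=0x15  [1]=0x58  [2]=0xde  [3]=0x78

15 58 de 78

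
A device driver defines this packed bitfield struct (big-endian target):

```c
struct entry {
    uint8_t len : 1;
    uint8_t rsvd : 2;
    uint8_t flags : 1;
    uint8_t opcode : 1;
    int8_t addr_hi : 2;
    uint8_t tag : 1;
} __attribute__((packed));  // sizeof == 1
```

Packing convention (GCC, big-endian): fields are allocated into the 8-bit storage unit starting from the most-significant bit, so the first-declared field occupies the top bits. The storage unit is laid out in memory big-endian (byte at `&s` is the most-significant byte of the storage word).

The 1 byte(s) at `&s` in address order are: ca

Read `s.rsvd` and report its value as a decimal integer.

2

[0]=0xca (big-endian) → word 0xca
len [7+:1] = (word>>7) & 0x1 = 1
rsvd [5+:2] = (word>>5) & 0x3 = 2  ←
flags [4+:1] = (word>>4) & 0x1 = 0
opcode [3+:1] = (word>>3) & 0x1 = 1
addr_hi [1+:2] = (word>>1) & 0x3 = 1
tag [0+:1] = (word>>0) & 0x1 = 0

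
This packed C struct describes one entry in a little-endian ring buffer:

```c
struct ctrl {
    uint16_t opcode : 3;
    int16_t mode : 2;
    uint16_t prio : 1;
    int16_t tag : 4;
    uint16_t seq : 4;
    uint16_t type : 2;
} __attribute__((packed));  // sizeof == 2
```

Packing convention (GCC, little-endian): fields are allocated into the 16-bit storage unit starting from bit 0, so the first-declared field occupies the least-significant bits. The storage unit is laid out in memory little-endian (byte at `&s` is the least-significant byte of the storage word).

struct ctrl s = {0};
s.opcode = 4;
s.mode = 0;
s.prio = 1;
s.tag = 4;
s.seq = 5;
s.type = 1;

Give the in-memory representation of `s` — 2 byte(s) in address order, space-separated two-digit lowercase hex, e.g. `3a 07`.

24 55

opcode:3 = 4 → 0x4 << 0 → word 0x0004
mode:2 = 0 → 0x0 << 3 → word 0x0004
prio:1 = 1 → 0x1 << 5 → word 0x0024
tag:4 = 4 → 0x4 << 6 → word 0x0124
seq:4 = 5 → 0x5 << 10 → word 0x1524
type:2 = 1 → 0x1 << 14 → word 0x5524
word = 0x5524 → little-endian bytes:
  [0]=0x24  [1]=0x55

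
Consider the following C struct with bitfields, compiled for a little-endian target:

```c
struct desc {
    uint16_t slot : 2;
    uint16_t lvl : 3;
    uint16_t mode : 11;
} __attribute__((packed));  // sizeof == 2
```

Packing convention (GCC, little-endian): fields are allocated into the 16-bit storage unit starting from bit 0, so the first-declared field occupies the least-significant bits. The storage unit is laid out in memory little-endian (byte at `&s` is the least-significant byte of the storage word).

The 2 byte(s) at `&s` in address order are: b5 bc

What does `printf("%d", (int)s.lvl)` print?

5

[0]=0xb5 [1]=0xbc (little-endian) → word 0xbcb5
slot [0+:2] = (word>>0) & 0x3 = 1
lvl [2+:3] = (word>>2) & 0x7 = 5  ←
mode [5+:11] = (word>>5) & 0x7ff = 1509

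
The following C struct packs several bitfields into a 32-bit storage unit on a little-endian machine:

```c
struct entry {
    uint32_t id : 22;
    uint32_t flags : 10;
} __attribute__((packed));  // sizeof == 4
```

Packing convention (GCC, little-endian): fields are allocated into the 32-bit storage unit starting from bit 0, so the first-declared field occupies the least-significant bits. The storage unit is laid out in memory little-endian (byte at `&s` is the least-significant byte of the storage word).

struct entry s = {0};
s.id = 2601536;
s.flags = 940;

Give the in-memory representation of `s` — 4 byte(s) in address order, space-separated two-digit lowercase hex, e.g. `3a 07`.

40 b2 27 eb

[0+:22] id=2601536 & 0x3fffff = 0x27b240; word=0x0027b240
[22+:10] flags=940 & 0x3ff = 0x3ac; word=0xeb27b240
word = 0xeb27b240 → little-endian bytes:
  [0]=0x40  [1]=0xb2  [2]=0x27  [3]=0xeb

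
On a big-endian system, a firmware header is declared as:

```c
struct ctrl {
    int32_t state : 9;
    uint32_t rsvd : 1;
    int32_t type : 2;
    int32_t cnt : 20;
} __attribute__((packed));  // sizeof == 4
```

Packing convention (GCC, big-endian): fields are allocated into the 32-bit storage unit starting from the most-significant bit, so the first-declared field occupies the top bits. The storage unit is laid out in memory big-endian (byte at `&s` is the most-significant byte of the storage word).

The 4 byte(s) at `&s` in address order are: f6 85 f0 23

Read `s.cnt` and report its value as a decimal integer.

[0]=0xf6 [1]=0x85 [2]=0xf0 [3]=0x23 (big-endian) → word 0xf685f023
state [23+:9] = (word>>23) & 0x1ff = 493
rsvd [22+:1] = (word>>22) & 0x1 = 0
type [20+:2] = (word>>20) & 0x3 = 0
cnt [0+:20] = (word>>0) & 0xfffff = 389155  ←
cnt signed 20b, MSB=0: value = 389155

389155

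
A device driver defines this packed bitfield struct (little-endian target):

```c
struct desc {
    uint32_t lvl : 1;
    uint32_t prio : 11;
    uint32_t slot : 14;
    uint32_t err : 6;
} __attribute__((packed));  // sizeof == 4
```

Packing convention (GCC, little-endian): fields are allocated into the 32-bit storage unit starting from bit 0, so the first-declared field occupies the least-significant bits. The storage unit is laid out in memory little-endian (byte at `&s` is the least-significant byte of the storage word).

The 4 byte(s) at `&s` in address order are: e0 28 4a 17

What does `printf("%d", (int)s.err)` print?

[0]=0xe0 [1]=0x28 [2]=0x4a [3]=0x17 (little-endian) → word 0x174a28e0
lvl [0+:1] = (word>>0) & 0x1 = 0
prio [1+:11] = (word>>1) & 0x7ff = 1136
slot [12+:14] = (word>>12) & 0x3fff = 13474
err [26+:6] = (word>>26) & 0x3f = 5  ←

5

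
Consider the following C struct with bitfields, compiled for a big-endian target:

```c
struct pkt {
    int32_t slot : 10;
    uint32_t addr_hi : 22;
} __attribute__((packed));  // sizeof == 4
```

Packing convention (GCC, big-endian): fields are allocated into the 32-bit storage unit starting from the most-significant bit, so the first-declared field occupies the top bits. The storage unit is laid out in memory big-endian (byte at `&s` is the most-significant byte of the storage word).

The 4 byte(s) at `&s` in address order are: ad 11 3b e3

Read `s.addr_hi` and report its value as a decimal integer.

[0]=0xad [1]=0x11 [2]=0x3b [3]=0xe3 (big-endian) → word 0xad113be3
slot [22+:10] = (word>>22) & 0x3ff = 692
addr_hi [0+:22] = (word>>0) & 0x3fffff = 1129443  ←

1129443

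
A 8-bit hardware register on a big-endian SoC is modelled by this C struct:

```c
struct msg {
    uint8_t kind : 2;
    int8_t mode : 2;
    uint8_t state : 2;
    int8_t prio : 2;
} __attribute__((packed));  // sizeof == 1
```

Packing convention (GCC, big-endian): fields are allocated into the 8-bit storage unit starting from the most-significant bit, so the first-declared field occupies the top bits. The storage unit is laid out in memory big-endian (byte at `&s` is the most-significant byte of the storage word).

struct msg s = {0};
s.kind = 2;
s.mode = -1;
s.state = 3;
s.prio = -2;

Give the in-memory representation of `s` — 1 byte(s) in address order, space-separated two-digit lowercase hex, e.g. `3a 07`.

kind:2 = 2 → 0x2 << 6 → word 0x80
mode:2 = -1 → 0x3 << 4 → word 0xb0
state:2 = 3 → 0x3 << 2 → word 0xbc
prio:2 = -2 → 0x2 << 0 → word 0xbe
word = 0xbe → big-endian bytes:
  [0]=0xbe

be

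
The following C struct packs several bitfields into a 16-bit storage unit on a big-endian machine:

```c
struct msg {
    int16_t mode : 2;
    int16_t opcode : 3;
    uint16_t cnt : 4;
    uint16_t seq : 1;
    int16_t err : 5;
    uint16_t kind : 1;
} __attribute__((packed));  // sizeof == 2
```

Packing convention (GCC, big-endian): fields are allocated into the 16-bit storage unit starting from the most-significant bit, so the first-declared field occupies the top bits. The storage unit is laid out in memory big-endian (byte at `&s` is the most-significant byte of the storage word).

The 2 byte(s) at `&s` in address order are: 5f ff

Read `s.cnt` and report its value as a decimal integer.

[0]=0x5f [1]=0xff (big-endian) → word 0x5fff
mode [14+:2] = (word>>14) & 0x3 = 1
opcode [11+:3] = (word>>11) & 0x7 = 3
cnt [7+:4] = (word>>7) & 0xf = 15  ←
seq [6+:1] = (word>>6) & 0x1 = 1
err [1+:5] = (word>>1) & 0x1f = 31
kind [0+:1] = (word>>0) & 0x1 = 1

15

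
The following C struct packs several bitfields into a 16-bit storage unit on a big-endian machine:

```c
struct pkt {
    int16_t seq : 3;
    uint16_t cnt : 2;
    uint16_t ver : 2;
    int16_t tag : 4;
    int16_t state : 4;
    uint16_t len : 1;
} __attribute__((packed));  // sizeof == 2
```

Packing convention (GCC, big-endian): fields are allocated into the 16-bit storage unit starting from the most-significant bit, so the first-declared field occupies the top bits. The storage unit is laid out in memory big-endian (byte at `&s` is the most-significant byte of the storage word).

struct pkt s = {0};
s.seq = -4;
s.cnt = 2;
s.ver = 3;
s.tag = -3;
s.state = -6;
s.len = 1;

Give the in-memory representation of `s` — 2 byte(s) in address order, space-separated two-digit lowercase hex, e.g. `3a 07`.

seq:3 = -4 → 0x4 << 13 → word 0x8000
cnt:2 = 2 → 0x2 << 11 → word 0x9000
ver:2 = 3 → 0x3 << 9 → word 0x9600
tag:4 = -3 → 0xd << 5 → word 0x97a0
state:4 = -6 → 0xa << 1 → word 0x97b4
len:1 = 1 → 0x1 << 0 → word 0x97b5
word = 0x97b5 → big-endian bytes:
  [0]=0x97  [1]=0xb5

97 b5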